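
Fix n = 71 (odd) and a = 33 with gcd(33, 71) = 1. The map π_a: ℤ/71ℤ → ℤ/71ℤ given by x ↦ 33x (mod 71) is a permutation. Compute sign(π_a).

Orbit of 51 under x↦33x: [51, 50, 17, 64, 53, 45, 65]… (length divides ord_71(33)).
2 cycles of lengths [70, 1].
With 2 cycles on 71 points, sign = (−1)^{71−2} = -1.

-1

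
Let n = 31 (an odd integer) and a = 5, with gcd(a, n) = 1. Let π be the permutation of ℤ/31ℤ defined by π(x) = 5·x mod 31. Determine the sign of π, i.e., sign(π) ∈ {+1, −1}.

+1

Start at x=25: 25 → 1 → 5 → 25 (one orbit).
11 cycles of lengths [3, 3, 3, 3, 3, 3, 3, 3, 3, 3, 1].
11 cycles on 31: each ℓ→(−1)^(ℓ−1), product (−1)^20 = +1.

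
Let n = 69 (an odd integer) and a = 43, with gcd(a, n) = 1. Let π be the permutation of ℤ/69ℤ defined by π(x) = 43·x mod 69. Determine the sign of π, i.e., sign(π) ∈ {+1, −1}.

-1

Trace 7: π^k(7) = [7, 25, 40, 64, 61, 1, 43] for k=0..6.
The orbit structure of x ↦ 43x mod 69: 6 orbits of sizes [22, 22, 22, 1, 1, 1].
n − c = 69 − 6 = 63; sign = (−1)^63 = -1.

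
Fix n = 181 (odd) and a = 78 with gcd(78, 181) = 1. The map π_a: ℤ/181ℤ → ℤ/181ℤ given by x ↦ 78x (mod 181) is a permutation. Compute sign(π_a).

Orbit of 176 under x↦78x: [176, 153, 169, 150, 116, 179, 25]… (length divides ord_181(78)).
π_78 has 2 disjoint cycles with lengths [180, 1] on {0,…,180}.
181 − 2 = 179 transpositions; sign(π) = (−1)^179 = -1.
The Jacobi symbol (78|181) = -1 (Zolotarev) agrees.

-1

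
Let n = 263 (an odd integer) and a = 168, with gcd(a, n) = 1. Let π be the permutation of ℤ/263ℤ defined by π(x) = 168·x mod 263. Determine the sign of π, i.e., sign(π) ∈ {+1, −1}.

Orbit of 28 under x↦168x: [28, 233, 220, 140, 113, 48, 174]… (length divides ord_263(168)).
2 cycles of lengths [262, 1].
263 − 2 = 261 transpositions; sign(π) = (−1)^261 = -1.

-1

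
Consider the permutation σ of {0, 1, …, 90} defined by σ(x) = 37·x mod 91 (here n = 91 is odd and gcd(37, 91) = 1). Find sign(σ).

Trace 4: π^k(4) = [4, 57, 16, 46, 64, 2, 74] for k=0..6.
10 cycles of lengths [12, 12, 12, 12, 12, 12, 12, 3, 3, 1].
With 10 cycles on 91 points, sign = (−1)^{91−10} = -1.

-1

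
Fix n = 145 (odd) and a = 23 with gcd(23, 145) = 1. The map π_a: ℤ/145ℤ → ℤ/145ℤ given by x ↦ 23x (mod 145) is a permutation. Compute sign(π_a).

Trace 16: π^k(16) = [16, 78, 54, 82, 1, 23, 94] for k=0..6.
Decompose π into cycles: lengths [28, 28, 28, 28, 7, 7, 7, 7, 4, 1] (10 cycles, including the fixed point 0).
Σ(ℓ_i−1) = 145−10 = 135; sign = (−1)^135 = -1.
Via Zolotarev, sign(π_{23}) = (23|145) = -1.

-1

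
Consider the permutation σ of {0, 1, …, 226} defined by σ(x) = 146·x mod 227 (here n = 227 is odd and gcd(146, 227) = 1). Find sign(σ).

-1

Trace 9: π^k(9) = [9, 179, 29, 148, 43, 149, 189] for k=0..6.
2 cycles of lengths [226, 1].
sign(π) = (−1)^{n − #cycles} = (−1)^{227−2} = (−1)^225 = -1.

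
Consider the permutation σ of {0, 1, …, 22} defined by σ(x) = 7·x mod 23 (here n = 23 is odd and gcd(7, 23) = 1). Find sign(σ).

-1

Start at x=6: 6 → 19 → 18 → 11 → 8 → 10 → 1 → … (one orbit).
Cycle lengths of π_7 on ℤ/23ℤ: [22, 1]; 2 cycles in total.
With 2 cycles on 23 points, sign = (−1)^{23−2} = -1.
(7|23)_J = -1 (Zolotarev's lemma cross-check).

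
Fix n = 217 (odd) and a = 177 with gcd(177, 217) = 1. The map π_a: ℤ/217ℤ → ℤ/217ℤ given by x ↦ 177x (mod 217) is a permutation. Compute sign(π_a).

-1

Orbit of 81 under x↦177x: [81, 15, 51, 130, 8, 114, 214]… (length divides ord_217(177)).
Decompose π into cycles: lengths [30, 30, 30, 30, 30, 30, 30, 3, 3, 1] (10 cycles, including the fixed point 0).
n − c = 217 − 10 = 207; sign = (−1)^207 = -1.
Check: (177/217) = -1 by Zolotarev.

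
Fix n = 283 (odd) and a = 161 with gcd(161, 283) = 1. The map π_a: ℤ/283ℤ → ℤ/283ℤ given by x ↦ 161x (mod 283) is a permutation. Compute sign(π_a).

Start at x=207: 207 → 216 → 250 → 64 → 116 → 281 → 244 → … (one orbit).
Decompose π into cycles: lengths [47, 47, 47, 47, 47, 47, 1] (7 cycles, including the fixed point 0).
7 cycles on 283: each ℓ→(−1)^(ℓ−1), product (−1)^276 = +1.
Check: (161/283) = +1 by Zolotarev.

+1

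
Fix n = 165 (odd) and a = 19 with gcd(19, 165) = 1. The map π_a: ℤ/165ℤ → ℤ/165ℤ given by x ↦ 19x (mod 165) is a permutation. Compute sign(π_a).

Orbit of 109 under x↦19x: [109, 91, 79, 16, 139, 1, 19]… (length divides ord_165(19)).
The orbit structure of x ↦ 19x mod 165: 24 orbits of sizes [10, 10, 10, 10, 10, 10, 10, 10, 10, 10, 10, 10, 10, 10, 10, 2, 2, 2, 2, 2, 2, 1, 1, 1].
sign(π) = (−1)^{n − #cycles} = (−1)^{165−24} = (−1)^141 = -1.
Via Zolotarev, sign(π_{19}) = (19|165) = -1.

-1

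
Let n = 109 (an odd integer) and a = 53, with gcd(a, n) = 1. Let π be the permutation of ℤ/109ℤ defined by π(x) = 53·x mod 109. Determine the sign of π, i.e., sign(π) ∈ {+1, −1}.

-1

Trace 46: π^k(46) = [46, 40, 49, 90, 83, 39, 105] for k=0..6.
Cycle lengths of π_53 on ℤ/109ℤ: [108, 1]; 2 cycles in total.
With 2 cycles on 109 points, sign = (−1)^{109−2} = -1.
(53|109)_J = -1 (Zolotarev's lemma cross-check).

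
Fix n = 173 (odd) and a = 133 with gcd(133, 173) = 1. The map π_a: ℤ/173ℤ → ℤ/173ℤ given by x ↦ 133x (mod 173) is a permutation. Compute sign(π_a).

Start at x=47: 47 → 23 → 118 → 124 → 57 → 142 → 29 → … (one orbit).
π_133 has 5 disjoint cycles with lengths [43, 43, 43, 43, 1] on {0,…,172}.
With 5 cycles on 173 points, sign = (−1)^{173−5} = +1.
Via Zolotarev, sign(π_{133}) = (133|173) = +1.

+1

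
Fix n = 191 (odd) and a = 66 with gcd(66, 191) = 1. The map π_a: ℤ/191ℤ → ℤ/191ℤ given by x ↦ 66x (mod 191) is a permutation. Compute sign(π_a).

Start at x=155: 155 → 107 → 186 → 52 → 185 → 177 → 31 → … (one orbit).
π_66 has 6 disjoint cycles with lengths [38, 38, 38, 38, 38, 1] on {0,…,190}.
sign(π) = (−1)^{n − #cycles} = (−1)^{191−6} = (−1)^185 = -1.
Via Zolotarev, sign(π_{66}) = (66|191) = -1.

-1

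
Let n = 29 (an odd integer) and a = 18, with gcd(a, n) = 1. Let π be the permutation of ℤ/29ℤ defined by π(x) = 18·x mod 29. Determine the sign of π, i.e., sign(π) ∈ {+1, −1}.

Start at x=25: 25 → 15 → 9 → 17 → 16 → 27 → 22 → … (one orbit).
The orbit structure of x ↦ 18x mod 29: 2 orbits of sizes [28, 1].
Σ(ℓ_i−1) = 29−2 = 27; sign = (−1)^27 = -1.

-1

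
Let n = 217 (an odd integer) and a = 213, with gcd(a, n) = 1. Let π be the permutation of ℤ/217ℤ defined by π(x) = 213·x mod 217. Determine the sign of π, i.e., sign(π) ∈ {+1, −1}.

Start at x=64: 64 → 178 → 156 → 27 → 109 → 215 → 8 → … (one orbit).
π_213 has 11 disjoint cycles with lengths [30, 30, 30, 30, 30, 30, 10, 10, 10, 6, 1] on {0,…,216}.
n − c = 217 − 11 = 206; sign = (−1)^206 = +1.

+1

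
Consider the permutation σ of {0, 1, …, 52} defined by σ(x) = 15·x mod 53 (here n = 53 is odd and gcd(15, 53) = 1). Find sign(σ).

+1

Start at x=44: 44 → 24 → 42 → 47 → 16 → 28 → 49 → … (one orbit).
Cycle type of π: 13×4 + 1; total 5 cycles.
sign(π) = (−1)^{n − #cycles} = (−1)^{53−5} = (−1)^48 = +1.
Zolotarev: (15|53) = +1, matching the cycle-count sign.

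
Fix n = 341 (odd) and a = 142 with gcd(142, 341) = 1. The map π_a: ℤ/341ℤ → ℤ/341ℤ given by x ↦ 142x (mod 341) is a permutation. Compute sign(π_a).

Orbit of 45 under x↦142x: [45, 252, 320, 87, 78, 164, 100]… (length divides ord_341(142)).
The orbit structure of x ↦ 142x mod 341: 18 orbits of sizes [30, 30, 30, 30, 30, 30, 30, 30, 30, 30, 15, 15, 2, 2, 2, 2, 2, 1].
341 − 18 = 323 transpositions; sign(π) = (−1)^323 = -1.
The Jacobi symbol (142|341) = -1 (Zolotarev) agrees.

-1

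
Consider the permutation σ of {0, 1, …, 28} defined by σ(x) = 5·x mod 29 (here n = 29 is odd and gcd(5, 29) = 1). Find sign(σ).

Orbit of 23 under x↦5x: [23, 28, 24, 4, 20, 13, 7]… (length divides ord_29(5)).
Cycle lengths of π_5 on ℤ/29ℤ: [14, 14, 1]; 3 cycles in total.
29 − 3 = 26 transpositions; sign(π) = (−1)^26 = +1.

+1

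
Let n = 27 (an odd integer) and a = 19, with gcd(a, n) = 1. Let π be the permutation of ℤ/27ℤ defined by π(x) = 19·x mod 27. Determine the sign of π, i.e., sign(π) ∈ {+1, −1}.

+1

Start at x=1: 1 → 19 → 10 → 1 (one orbit).
The orbit structure of x ↦ 19x mod 27: 15 orbits of sizes [3, 3, 3, 3, 3, 3, 1, 1, 1, 1, 1, 1, 1, 1, 1].
15 cycles on 27: each ℓ→(−1)^(ℓ−1), product (−1)^12 = +1.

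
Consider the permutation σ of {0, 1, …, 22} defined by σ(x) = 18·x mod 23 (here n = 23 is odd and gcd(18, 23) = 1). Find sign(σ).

+1

Orbit of 12 under x↦18x: [12, 9, 1, 18, 2, 13, 4]… (length divides ord_23(18)).
Decompose π into cycles: lengths [11, 11, 1] (3 cycles, including the fixed point 0).
Σ(ℓ_i−1) = 23−3 = 20; sign = (−1)^20 = +1.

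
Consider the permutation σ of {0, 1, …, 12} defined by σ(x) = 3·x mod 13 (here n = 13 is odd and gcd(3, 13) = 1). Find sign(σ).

Orbit of 9 under x↦3x: [9, 1, 3]… (length divides ord_13(3)).
The orbit structure of x ↦ 3x mod 13: 5 orbits of sizes [3, 3, 3, 3, 1].
n − c = 13 − 5 = 8; sign = (−1)^8 = +1.

+1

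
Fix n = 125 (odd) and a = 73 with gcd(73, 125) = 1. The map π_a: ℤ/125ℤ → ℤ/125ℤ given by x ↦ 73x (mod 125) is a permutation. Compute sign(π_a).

Start at x=109: 109 → 82 → 111 → 103 → 19 → 12 → 1 → … (one orbit).
Cycle lengths of π_73 on ℤ/125ℤ: [100, 20, 4, 1]; 4 cycles in total.
With 4 cycles on 125 points, sign = (−1)^{125−4} = -1.
Via Zolotarev, sign(π_{73}) = (73|125) = -1.

-1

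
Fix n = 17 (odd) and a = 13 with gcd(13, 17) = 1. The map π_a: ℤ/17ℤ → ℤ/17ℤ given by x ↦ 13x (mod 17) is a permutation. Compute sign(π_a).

+1

Start at x=1: 1 → 13 → 16 → 4 → 1 (one orbit).
The orbit structure of x ↦ 13x mod 17: 5 orbits of sizes [4, 4, 4, 4, 1].
Σ(ℓ_i−1) = 17−5 = 12; sign = (−1)^12 = +1.
(13|17)_J = +1 (Zolotarev's lemma cross-check).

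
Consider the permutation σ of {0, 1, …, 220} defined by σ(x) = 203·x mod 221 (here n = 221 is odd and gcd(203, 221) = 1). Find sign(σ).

-1

Trace 203: π^k(203) = [203, 103, 135, 1] for k=0..3.
60 cycles of lengths [4, 4, 4, 4, 4, 4, 4, 4, 4, 4, 4, 4, 4, 4, 4, 4, 4, 4, 4, 4, 4, 4, 4, 4, 4, 4, 4, 4, 4, 4, 4, 4, 4, 4, 4, 4, 4, 4, 4, 4, 4, 4, 4, 4, 4, 4, 4, 4, 4, 4, 4, 2, 2, 2, 2, 2, 2, 2, 2, 1].
221 − 60 = 161 transpositions; sign(π) = (−1)^161 = -1.
Check: (203/221) = -1 by Zolotarev.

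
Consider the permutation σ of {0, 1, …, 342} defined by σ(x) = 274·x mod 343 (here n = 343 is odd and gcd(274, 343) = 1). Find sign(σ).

+1

Orbit of 162 under x↦274x: [162, 141, 218, 50, 323, 8, 134]… (length divides ord_343(274)).
Cycle type of π: 49×6 + 7×6 + 1×7; total 19 cycles.
sign(π) = (−1)^{n − #cycles} = (−1)^{343−19} = (−1)^324 = +1.
(274|343)_J = +1 (Zolotarev's lemma cross-check).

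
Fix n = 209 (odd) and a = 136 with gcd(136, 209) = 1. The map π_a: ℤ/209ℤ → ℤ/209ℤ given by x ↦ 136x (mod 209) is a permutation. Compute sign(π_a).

Trace 93: π^k(93) = [93, 108, 58, 155, 180, 27, 119] for k=0..6.
Cycle type of π: 90×2 + 18 + 5×2 + 1; total 6 cycles.
With 6 cycles on 209 points, sign = (−1)^{209−6} = -1.
Check: (136/209) = -1 by Zolotarev.

-1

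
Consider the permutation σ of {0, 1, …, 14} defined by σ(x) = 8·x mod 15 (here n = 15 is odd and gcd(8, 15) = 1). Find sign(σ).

Orbit of 2 under x↦8x: [2, 1, 8, 4]… (length divides ord_15(8)).
π_8 has 5 disjoint cycles with lengths [4, 4, 4, 2, 1] on {0,…,14}.
Σ(ℓ_i−1) = 15−5 = 10; sign = (−1)^10 = +1.
Via Zolotarev, sign(π_{8}) = (8|15) = +1.

+1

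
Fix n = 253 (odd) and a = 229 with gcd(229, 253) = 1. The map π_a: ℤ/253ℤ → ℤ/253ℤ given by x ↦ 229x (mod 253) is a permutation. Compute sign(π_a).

-1

Trace 137: π^k(137) = [137, 1, 229, 70, 91, 93, 45] for k=0..6.
The orbit structure of x ↦ 229x mod 253: 36 orbits of sizes [10, 10, 10, 10, 10, 10, 10, 10, 10, 10, 10, 10, 10, 10, 10, 10, 10, 10, 10, 10, 10, 10, 5, 5, 2, 2, 2, 2, 2, 2, 2, 2, 2, 2, 2, 1].
With 36 cycles on 253 points, sign = (−1)^{253−36} = -1.
Via Zolotarev, sign(π_{229}) = (229|253) = -1.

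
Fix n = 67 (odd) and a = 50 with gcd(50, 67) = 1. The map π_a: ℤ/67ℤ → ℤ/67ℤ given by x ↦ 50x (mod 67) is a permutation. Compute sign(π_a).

Start at x=8: 8 → 65 → 34 → 25 → 44 → 56 → 53 → … (one orbit).
Cycle lengths of π_50 on ℤ/67ℤ: [66, 1]; 2 cycles in total.
n − c = 67 − 2 = 65; sign = (−1)^65 = -1.
Check: (50/67) = -1 by Zolotarev.

-1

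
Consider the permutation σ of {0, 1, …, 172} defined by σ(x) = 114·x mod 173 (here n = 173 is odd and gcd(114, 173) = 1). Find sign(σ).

Orbit of 150 under x↦114x: [150, 146, 36, 125, 64, 30, 133]… (length divides ord_173(114)).
2 cycles of lengths [172, 1].
Σ(ℓ_i−1) = 173−2 = 171; sign = (−1)^171 = -1.
Via Zolotarev, sign(π_{114}) = (114|173) = -1.

-1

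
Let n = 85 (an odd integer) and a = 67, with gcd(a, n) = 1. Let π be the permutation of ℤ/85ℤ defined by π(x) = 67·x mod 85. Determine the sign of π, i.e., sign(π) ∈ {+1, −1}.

Start at x=69: 69 → 33 → 1 → 67 → 69 (one orbit).
Cycle lengths of π_67 on ℤ/85ℤ: [4, 4, 4, 4, 4, 4, 4, 4, 4, 4, 4, 4, 4, 4, 4, 4, 4, 2, 2, 2, 2, 2, 2, 2, 2, 1]; 26 cycles in total.
26 cycles on 85: each ℓ→(−1)^(ℓ−1), product (−1)^59 = -1.
(67|85)_J = -1 (Zolotarev's lemma cross-check).

-1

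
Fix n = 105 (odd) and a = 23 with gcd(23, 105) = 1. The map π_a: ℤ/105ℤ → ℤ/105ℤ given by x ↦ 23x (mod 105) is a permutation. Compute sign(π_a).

Trace 1: π^k(1) = [1, 23, 4, 92, 16, 53, 64] for k=0..6.
Decompose π into cycles: lengths [12, 12, 12, 12, 12, 12, 6, 6, 4, 4, 4, 3, 3, 2, 1] (15 cycles, including the fixed point 0).
Σ(ℓ_i−1) = 105−15 = 90; sign = (−1)^90 = +1.
(23|105)_J = +1 (Zolotarev's lemma cross-check).

+1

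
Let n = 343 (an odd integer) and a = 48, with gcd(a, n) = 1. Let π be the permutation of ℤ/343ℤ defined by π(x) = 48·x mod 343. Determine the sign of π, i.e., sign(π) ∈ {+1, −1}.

Start at x=148: 148 → 244 → 50 → 342 → 295 → 97 → 197 → … (one orbit).
Cycle lengths of π_48 on ℤ/343ℤ: [14, 14, 14, 14, 14, 14, 14, 14, 14, 14, 14, 14, 14, 14, 14, 14, 14, 14, 14, 14, 14, 2, 2, 2, 2, 2, 2, 2, 2, 2, 2, 2, 2, 2, 2, 2, 2, 2, 2, 2, 2, 2, 2, 2, 2, 1]; 46 cycles in total.
343 − 46 = 297 transpositions; sign(π) = (−1)^297 = -1.
Via Zolotarev, sign(π_{48}) = (48|343) = -1.

-1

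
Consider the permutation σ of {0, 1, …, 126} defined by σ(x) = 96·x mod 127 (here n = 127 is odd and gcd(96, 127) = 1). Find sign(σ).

-1

Start at x=17: 17 → 108 → 81 → 29 → 117 → 56 → 42 → … (one orbit).
Cycle lengths of π_96 on ℤ/127ℤ: [126, 1]; 2 cycles in total.
n − c = 127 − 2 = 125; sign = (−1)^125 = -1.
The Jacobi symbol (96|127) = -1 (Zolotarev) agrees.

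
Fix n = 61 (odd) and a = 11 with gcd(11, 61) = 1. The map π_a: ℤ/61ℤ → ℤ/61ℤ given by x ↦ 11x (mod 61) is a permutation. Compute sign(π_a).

Trace 50: π^k(50) = [50, 1, 11, 60] for k=0..3.
π_11 has 16 disjoint cycles with lengths [4, 4, 4, 4, 4, 4, 4, 4, 4, 4, 4, 4, 4, 4, 4, 1] on {0,…,60}.
16 cycles on 61: each ℓ→(−1)^(ℓ−1), product (−1)^45 = -1.
Check: (11/61) = -1 by Zolotarev.

-1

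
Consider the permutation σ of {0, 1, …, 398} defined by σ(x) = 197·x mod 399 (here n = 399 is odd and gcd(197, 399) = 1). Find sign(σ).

Orbit of 106 under x↦197x: [106, 134, 64, 239, 1, 197]… (length divides ord_399(197)).
Cycle lengths of π_197 on ℤ/399ℤ: [6, 6, 6, 6, 6, 6, 6, 6, 6, 6, 6, 6, 6, 6, 6, 6, 6, 6, 6, 6, 6, 6, 6, 6, 6, 6, 6, 6, 6, 6, 6, 6, 6, 6, 6, 6, 6, 6, 6, 6, 6, 6, 3, 3, 3, 3, 3, 3, 3, 3, 3, 3, 3, 3, 3, 3, 3, 3, 3, 3, 3, 3, 3, 3, 3, 3, 3, 3, 3, 3, 3, 3, 3, 3, 3, 3, 3, 3, 3, 3, 3, 3, 3, 3, 2, 2, 2, 2, 2, 2, 2, 1, 1, 1, 1, 1, 1, 1]; 98 cycles in total.
98 cycles on 399: each ℓ→(−1)^(ℓ−1), product (−1)^301 = -1.
Zolotarev: (197|399) = -1, matching the cycle-count sign.

-1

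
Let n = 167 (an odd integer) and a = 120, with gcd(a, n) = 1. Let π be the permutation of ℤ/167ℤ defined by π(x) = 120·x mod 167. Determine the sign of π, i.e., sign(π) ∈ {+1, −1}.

-1

Orbit of 64 under x↦120x: [64, 165, 94, 91, 65, 118, 132]… (length divides ord_167(120)).
Decompose π into cycles: lengths [166, 1] (2 cycles, including the fixed point 0).
n − c = 167 − 2 = 165; sign = (−1)^165 = -1.
The Jacobi symbol (120|167) = -1 (Zolotarev) agrees.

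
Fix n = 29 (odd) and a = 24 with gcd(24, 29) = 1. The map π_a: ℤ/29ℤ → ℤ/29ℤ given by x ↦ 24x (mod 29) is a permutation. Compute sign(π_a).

+1

Orbit of 7 under x↦24x: [7, 23, 1, 24, 25, 20, 16]… (length divides ord_29(24)).
The orbit structure of x ↦ 24x mod 29: 5 orbits of sizes [7, 7, 7, 7, 1].
Σ(ℓ_i−1) = 29−5 = 24; sign = (−1)^24 = +1.
(24|29)_J = +1 (Zolotarev's lemma cross-check).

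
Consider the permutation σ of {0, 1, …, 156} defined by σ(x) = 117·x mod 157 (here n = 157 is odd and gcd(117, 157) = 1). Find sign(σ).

+1

Start at x=52: 52 → 118 → 147 → 86 → 14 → 68 → 106 → … (one orbit).
Cycle lengths of π_117 on ℤ/157ℤ: [78, 78, 1]; 3 cycles in total.
With 3 cycles on 157 points, sign = (−1)^{157−3} = +1.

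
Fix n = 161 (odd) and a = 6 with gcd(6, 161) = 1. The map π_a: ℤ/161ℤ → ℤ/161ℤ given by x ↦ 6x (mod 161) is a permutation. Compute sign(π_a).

-1

Start at x=146: 146 → 71 → 104 → 141 → 41 → 85 → 27 → … (one orbit).
Cycle lengths of π_6 on ℤ/161ℤ: [22, 22, 22, 22, 22, 22, 11, 11, 2, 2, 2, 1]; 12 cycles in total.
161 − 12 = 149 transpositions; sign(π) = (−1)^149 = -1.
The Jacobi symbol (6|161) = -1 (Zolotarev) agrees.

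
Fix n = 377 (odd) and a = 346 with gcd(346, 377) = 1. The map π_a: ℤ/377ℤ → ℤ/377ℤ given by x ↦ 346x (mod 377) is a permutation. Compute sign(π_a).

+1

Orbit of 326 under x↦346x: [326, 73, 376, 31, 170, 8, 129]… (length divides ord_377(346)).
π_346 has 17 disjoint cycles with lengths [28, 28, 28, 28, 28, 28, 28, 28, 28, 28, 28, 28, 28, 4, 4, 4, 1] on {0,…,376}.
n − c = 377 − 17 = 360; sign = (−1)^360 = +1.
(346|377)_J = +1 (Zolotarev's lemma cross-check).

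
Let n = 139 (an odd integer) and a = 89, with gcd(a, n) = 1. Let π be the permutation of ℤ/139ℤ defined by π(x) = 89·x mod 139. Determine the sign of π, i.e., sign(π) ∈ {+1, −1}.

Orbit of 31 under x↦89x: [31, 118, 77, 42, 124, 55, 30]… (length divides ord_139(89)).
3 cycles of lengths [69, 69, 1].
139 − 3 = 136 transpositions; sign(π) = (−1)^136 = +1.
The Jacobi symbol (89|139) = +1 (Zolotarev) agrees.

+1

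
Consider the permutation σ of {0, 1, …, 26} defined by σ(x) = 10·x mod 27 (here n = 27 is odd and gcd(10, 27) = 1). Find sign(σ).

+1

Orbit of 1 under x↦10x: [1, 10, 19]… (length divides ord_27(10)).
Cycle type of π: 3×6 + 1×9; total 15 cycles.
Σ(ℓ_i−1) = 27−15 = 12; sign = (−1)^12 = +1.
The Jacobi symbol (10|27) = +1 (Zolotarev) agrees.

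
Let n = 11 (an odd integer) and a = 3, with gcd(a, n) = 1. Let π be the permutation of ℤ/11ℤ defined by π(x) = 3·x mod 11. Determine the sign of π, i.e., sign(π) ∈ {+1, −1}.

+1

Orbit of 5 under x↦3x: [5, 4, 1, 3, 9]… (length divides ord_11(3)).
π_3 has 3 disjoint cycles with lengths [5, 5, 1] on {0,…,10}.
With 3 cycles on 11 points, sign = (−1)^{11−3} = +1.
(3|11)_J = +1 (Zolotarev's lemma cross-check).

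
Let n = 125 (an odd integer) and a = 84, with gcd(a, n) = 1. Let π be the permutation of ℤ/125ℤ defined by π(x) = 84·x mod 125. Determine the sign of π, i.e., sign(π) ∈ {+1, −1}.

+1

Start at x=119: 119 → 121 → 39 → 26 → 59 → 81 → 54 → … (one orbit).
Decompose π into cycles: lengths [50, 50, 10, 10, 2, 2, 1] (7 cycles, including the fixed point 0).
125 − 7 = 118 transpositions; sign(π) = (−1)^118 = +1.
Zolotarev: (84|125) = +1, matching the cycle-count sign.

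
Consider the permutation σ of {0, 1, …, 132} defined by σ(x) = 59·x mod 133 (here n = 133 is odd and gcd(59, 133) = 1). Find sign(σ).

+1

Orbit of 44 under x↦59x: [44, 69, 81, 124, 1, 59, 23]… (length divides ord_133(59)).
The orbit structure of x ↦ 59x mod 133: 9 orbits of sizes [18, 18, 18, 18, 18, 18, 18, 6, 1].
Σ(ℓ_i−1) = 133−9 = 124; sign = (−1)^124 = +1.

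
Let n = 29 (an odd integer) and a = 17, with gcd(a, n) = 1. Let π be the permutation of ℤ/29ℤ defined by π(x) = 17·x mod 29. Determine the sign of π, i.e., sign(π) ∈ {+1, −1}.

Orbit of 28 under x↦17x: [28, 12, 1, 17]… (length divides ord_29(17)).
Decompose π into cycles: lengths [4, 4, 4, 4, 4, 4, 4, 1] (8 cycles, including the fixed point 0).
29 − 8 = 21 transpositions; sign(π) = (−1)^21 = -1.

-1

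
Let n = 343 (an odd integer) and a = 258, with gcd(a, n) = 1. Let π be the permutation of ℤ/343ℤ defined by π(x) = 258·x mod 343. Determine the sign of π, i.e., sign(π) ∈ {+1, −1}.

-1

Trace 148: π^k(148) = [148, 111, 169, 41, 288, 216, 162] for k=0..6.
The orbit structure of x ↦ 258x mod 343: 10 orbits of sizes [98, 98, 98, 14, 14, 14, 2, 2, 2, 1].
n − c = 343 − 10 = 333; sign = (−1)^333 = -1.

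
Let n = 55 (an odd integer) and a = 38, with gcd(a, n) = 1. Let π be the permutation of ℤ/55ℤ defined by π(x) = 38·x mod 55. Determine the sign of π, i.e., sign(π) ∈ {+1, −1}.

-1

Trace 16: π^k(16) = [16, 3, 4, 42, 1, 38, 14] for k=0..6.
Cycle lengths of π_38 on ℤ/55ℤ: [20, 20, 5, 5, 4, 1]; 6 cycles in total.
Σ(ℓ_i−1) = 55−6 = 49; sign = (−1)^49 = -1.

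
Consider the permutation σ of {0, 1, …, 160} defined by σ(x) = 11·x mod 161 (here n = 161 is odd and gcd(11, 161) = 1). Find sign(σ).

Start at x=149: 149 → 29 → 158 → 128 → 120 → 32 → 30 → … (one orbit).
6 cycles of lengths [66, 66, 22, 3, 3, 1].
161 − 6 = 155 transpositions; sign(π) = (−1)^155 = -1.

-1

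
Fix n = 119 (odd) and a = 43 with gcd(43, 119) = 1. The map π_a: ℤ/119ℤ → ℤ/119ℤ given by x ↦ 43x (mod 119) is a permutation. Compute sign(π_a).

Orbit of 50 under x↦43x: [50, 8, 106, 36, 1, 43, 64]… (length divides ord_119(43)).
The orbit structure of x ↦ 43x mod 119: 21 orbits of sizes [8, 8, 8, 8, 8, 8, 8, 8, 8, 8, 8, 8, 8, 8, 1, 1, 1, 1, 1, 1, 1].
119 − 21 = 98 transpositions; sign(π) = (−1)^98 = +1.

+1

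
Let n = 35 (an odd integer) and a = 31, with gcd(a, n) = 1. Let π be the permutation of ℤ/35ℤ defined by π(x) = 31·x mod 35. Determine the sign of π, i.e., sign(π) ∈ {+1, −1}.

-1

Trace 31: π^k(31) = [31, 16, 6, 11, 26, 1] for k=0..5.
The orbit structure of x ↦ 31x mod 35: 10 orbits of sizes [6, 6, 6, 6, 6, 1, 1, 1, 1, 1].
n − c = 35 − 10 = 25; sign = (−1)^25 = -1.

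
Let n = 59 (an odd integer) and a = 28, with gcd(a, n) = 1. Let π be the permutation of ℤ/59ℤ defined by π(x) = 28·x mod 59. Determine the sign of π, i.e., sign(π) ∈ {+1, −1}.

+1

Orbit of 3 under x↦28x: [3, 25, 51, 12, 41, 27, 48]… (length divides ord_59(28)).
Cycle type of π: 29×2 + 1; total 3 cycles.
59 − 3 = 56 transpositions; sign(π) = (−1)^56 = +1.
Check: (28/59) = +1 by Zolotarev.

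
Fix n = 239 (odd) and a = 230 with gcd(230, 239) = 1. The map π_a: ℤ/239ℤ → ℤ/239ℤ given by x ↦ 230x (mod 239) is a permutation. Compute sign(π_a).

Start at x=62: 62 → 159 → 3 → 212 → 4 → 203 → 85 → … (one orbit).
2 cycles of lengths [238, 1].
n − c = 239 − 2 = 237; sign = (−1)^237 = -1.
(230|239)_J = -1 (Zolotarev's lemma cross-check).

-1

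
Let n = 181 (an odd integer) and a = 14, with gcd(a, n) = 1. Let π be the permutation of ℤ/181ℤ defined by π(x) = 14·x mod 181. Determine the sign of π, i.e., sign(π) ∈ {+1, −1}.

Orbit of 62 under x↦14x: [62, 144, 25, 169, 13, 1, 14]… (length divides ord_181(14)).
5 cycles of lengths [45, 45, 45, 45, 1].
sign(π) = (−1)^{n − #cycles} = (−1)^{181−5} = (−1)^176 = +1.
Zolotarev: (14|181) = +1, matching the cycle-count sign.

+1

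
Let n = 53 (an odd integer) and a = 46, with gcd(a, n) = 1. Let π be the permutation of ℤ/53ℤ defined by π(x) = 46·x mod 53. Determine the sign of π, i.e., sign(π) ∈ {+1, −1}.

+1

Trace 49: π^k(49) = [49, 28, 16, 47, 42, 24, 44] for k=0..6.
5 cycles of lengths [13, 13, 13, 13, 1].
With 5 cycles on 53 points, sign = (−1)^{53−5} = +1.
Check: (46/53) = +1 by Zolotarev.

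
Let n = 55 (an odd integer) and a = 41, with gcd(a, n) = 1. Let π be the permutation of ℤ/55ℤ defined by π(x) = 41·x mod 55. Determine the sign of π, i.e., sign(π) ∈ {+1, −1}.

Trace 51: π^k(51) = [51, 1, 41, 31, 6, 26, 21] for k=0..6.
π_41 has 10 disjoint cycles with lengths [10, 10, 10, 10, 10, 1, 1, 1, 1, 1] on {0,…,54}.
55 − 10 = 45 transpositions; sign(π) = (−1)^45 = -1.

-1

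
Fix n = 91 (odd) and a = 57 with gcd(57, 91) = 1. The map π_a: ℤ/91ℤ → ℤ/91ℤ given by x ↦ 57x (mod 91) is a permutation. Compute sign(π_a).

Trace 1: π^k(1) = [1, 57, 64, 8] for k=0..3.
Cycle type of π: 4×21 + 1×7; total 28 cycles.
91 − 28 = 63 transpositions; sign(π) = (−1)^63 = -1.

-1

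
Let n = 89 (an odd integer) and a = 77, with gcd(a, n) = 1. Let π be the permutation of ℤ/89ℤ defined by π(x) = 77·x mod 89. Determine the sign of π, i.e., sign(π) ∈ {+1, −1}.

-1

Trace 34: π^k(34) = [34, 37, 1, 77, 55, 52, 88] for k=0..6.
π_77 has 12 disjoint cycles with lengths [8, 8, 8, 8, 8, 8, 8, 8, 8, 8, 8, 1] on {0,…,88}.
12 cycles on 89: each ℓ→(−1)^(ℓ−1), product (−1)^77 = -1.
(77|89)_J = -1 (Zolotarev's lemma cross-check).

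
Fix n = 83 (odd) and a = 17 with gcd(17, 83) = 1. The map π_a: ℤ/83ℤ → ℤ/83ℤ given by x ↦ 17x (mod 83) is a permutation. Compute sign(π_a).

+1

Orbit of 64 under x↦17x: [64, 9, 70, 28, 61, 41, 33]… (length divides ord_83(17)).
Cycle lengths of π_17 on ℤ/83ℤ: [41, 41, 1]; 3 cycles in total.
n − c = 83 − 3 = 80; sign = (−1)^80 = +1.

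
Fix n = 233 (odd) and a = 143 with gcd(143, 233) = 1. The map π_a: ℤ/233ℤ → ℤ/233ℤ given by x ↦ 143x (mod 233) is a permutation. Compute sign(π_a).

-1

Orbit of 1 under x↦143x: [1, 143, 178, 57, 229, 127, 220]… (length divides ord_233(143)).
Cycle lengths of π_143 on ℤ/233ℤ: [232, 1]; 2 cycles in total.
233 − 2 = 231 transpositions; sign(π) = (−1)^231 = -1.
Zolotarev: (143|233) = -1, matching the cycle-count sign.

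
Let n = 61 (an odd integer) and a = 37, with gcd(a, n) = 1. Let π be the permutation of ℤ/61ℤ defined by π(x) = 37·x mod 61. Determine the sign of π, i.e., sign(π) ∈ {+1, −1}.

Start at x=50: 50 → 20 → 8 → 52 → 33 → 1 → 37 → … (one orbit).
Cycle lengths of π_37 on ℤ/61ℤ: [20, 20, 20, 1]; 4 cycles in total.
sign(π) = (−1)^{n − #cycles} = (−1)^{61−4} = (−1)^57 = -1.

-1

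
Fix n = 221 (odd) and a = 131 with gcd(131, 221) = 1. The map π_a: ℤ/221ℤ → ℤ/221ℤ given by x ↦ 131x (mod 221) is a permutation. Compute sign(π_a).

-1

Trace 196: π^k(196) = [196, 40, 157, 14, 66, 27, 1] for k=0..6.
The orbit structure of x ↦ 131x mod 221: 26 orbits of sizes [16, 16, 16, 16, 16, 16, 16, 16, 16, 16, 16, 16, 16, 1, 1, 1, 1, 1, 1, 1, 1, 1, 1, 1, 1, 1].
With 26 cycles on 221 points, sign = (−1)^{221−26} = -1.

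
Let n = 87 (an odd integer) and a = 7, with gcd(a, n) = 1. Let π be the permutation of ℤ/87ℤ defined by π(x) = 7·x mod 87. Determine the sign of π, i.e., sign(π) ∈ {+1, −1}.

Orbit of 1 under x↦7x: [1, 7, 49, 82, 52, 16, 25]… (length divides ord_87(7)).
The orbit structure of x ↦ 7x mod 87: 15 orbits of sizes [7, 7, 7, 7, 7, 7, 7, 7, 7, 7, 7, 7, 1, 1, 1].
With 15 cycles on 87 points, sign = (−1)^{87−15} = +1.

+1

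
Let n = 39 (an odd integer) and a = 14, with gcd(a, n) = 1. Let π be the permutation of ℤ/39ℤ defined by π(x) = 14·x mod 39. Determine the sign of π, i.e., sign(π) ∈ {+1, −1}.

Orbit of 14 under x↦14x: [14, 1]… (length divides ord_39(14)).
The orbit structure of x ↦ 14x mod 39: 26 orbits of sizes [2, 2, 2, 2, 2, 2, 2, 2, 2, 2, 2, 2, 2, 1, 1, 1, 1, 1, 1, 1, 1, 1, 1, 1, 1, 1].
Σ(ℓ_i−1) = 39−26 = 13; sign = (−1)^13 = -1.
Check: (14/39) = -1 by Zolotarev.

-1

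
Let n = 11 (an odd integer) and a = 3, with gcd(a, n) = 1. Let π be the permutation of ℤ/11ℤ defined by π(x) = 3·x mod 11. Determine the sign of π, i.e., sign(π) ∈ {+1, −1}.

Orbit of 4 under x↦3x: [4, 1, 3, 9, 5]… (length divides ord_11(3)).
Cycle lengths of π_3 on ℤ/11ℤ: [5, 5, 1]; 3 cycles in total.
Σ(ℓ_i−1) = 11−3 = 8; sign = (−1)^8 = +1.
Via Zolotarev, sign(π_{3}) = (3|11) = +1.

+1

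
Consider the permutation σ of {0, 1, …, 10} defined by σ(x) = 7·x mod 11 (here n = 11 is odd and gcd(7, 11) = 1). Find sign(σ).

-1

Start at x=2: 2 → 3 → 10 → 4 → 6 → 9 → 8 → … (one orbit).
Cycle lengths of π_7 on ℤ/11ℤ: [10, 1]; 2 cycles in total.
With 2 cycles on 11 points, sign = (−1)^{11−2} = -1.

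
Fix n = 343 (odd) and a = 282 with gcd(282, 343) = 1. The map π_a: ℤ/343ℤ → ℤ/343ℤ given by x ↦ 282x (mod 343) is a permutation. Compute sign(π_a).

Trace 260: π^k(260) = [260, 261, 200, 148, 233, 193, 232] for k=0..6.
Decompose π into cycles: lengths [147, 147, 21, 21, 3, 3, 1] (7 cycles, including the fixed point 0).
With 7 cycles on 343 points, sign = (−1)^{343−7} = +1.
(282|343)_J = +1 (Zolotarev's lemma cross-check).

+1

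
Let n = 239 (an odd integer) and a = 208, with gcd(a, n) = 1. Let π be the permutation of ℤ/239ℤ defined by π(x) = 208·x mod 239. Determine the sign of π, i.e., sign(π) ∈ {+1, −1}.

-1

Trace 93: π^k(93) = [93, 224, 226, 164, 174, 103, 153] for k=0..6.
Cycle lengths of π_208 on ℤ/239ℤ: [238, 1]; 2 cycles in total.
2 cycles on 239: each ℓ→(−1)^(ℓ−1), product (−1)^237 = -1.
The Jacobi symbol (208|239) = -1 (Zolotarev) agrees.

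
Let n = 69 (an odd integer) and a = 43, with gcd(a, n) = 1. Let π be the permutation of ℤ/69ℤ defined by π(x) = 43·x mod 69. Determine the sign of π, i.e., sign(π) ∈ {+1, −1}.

Orbit of 10 under x↦43x: [10, 16, 67, 52, 28, 31, 22]… (length divides ord_69(43)).
π_43 has 6 disjoint cycles with lengths [22, 22, 22, 1, 1, 1] on {0,…,68}.
n − c = 69 − 6 = 63; sign = (−1)^63 = -1.

-1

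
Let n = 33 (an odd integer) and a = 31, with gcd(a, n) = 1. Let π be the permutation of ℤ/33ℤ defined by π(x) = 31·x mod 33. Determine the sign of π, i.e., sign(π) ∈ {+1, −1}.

+1

Orbit of 4 under x↦31x: [4, 25, 16, 1, 31]… (length divides ord_33(31)).
π_31 has 9 disjoint cycles with lengths [5, 5, 5, 5, 5, 5, 1, 1, 1] on {0,…,32}.
With 9 cycles on 33 points, sign = (−1)^{33−9} = +1.
Zolotarev: (31|33) = +1, matching the cycle-count sign.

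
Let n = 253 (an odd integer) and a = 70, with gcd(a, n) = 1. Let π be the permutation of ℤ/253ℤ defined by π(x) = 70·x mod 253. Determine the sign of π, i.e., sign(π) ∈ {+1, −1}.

Orbit of 93 under x↦70x: [93, 185, 47, 1, 70]… (length divides ord_253(70)).
Cycle lengths of π_70 on ℤ/253ℤ: [5, 5, 5, 5, 5, 5, 5, 5, 5, 5, 5, 5, 5, 5, 5, 5, 5, 5, 5, 5, 5, 5, 5, 5, 5, 5, 5, 5, 5, 5, 5, 5, 5, 5, 5, 5, 5, 5, 5, 5, 5, 5, 5, 5, 5, 5, 1, 1, 1, 1, 1, 1, 1, 1, 1, 1, 1, 1, 1, 1, 1, 1, 1, 1, 1, 1, 1, 1, 1]; 69 cycles in total.
With 69 cycles on 253 points, sign = (−1)^{253−69} = +1.
Zolotarev: (70|253) = +1, matching the cycle-count sign.

+1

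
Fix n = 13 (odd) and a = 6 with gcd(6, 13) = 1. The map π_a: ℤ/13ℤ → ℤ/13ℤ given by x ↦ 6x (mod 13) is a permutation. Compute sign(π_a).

Start at x=12: 12 → 7 → 3 → 5 → 4 → 11 → 1 → … (one orbit).
The orbit structure of x ↦ 6x mod 13: 2 orbits of sizes [12, 1].
13 − 2 = 11 transpositions; sign(π) = (−1)^11 = -1.
(6|13)_J = -1 (Zolotarev's lemma cross-check).

-1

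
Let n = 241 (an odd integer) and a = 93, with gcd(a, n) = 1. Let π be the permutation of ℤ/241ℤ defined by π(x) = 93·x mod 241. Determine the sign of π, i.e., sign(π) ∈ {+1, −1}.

Trace 240: π^k(240) = [240, 148, 27, 101, 235, 165, 162] for k=0..6.
4 cycles of lengths [80, 80, 80, 1].
4 cycles on 241: each ℓ→(−1)^(ℓ−1), product (−1)^237 = -1.

-1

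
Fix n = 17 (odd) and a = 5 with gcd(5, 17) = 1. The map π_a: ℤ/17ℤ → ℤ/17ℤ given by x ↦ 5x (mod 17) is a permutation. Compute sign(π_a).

-1

Start at x=1: 1 → 5 → 8 → 6 → 13 → 14 → 2 → … (one orbit).
Cycle type of π: 16 + 1; total 2 cycles.
Σ(ℓ_i−1) = 17−2 = 15; sign = (−1)^15 = -1.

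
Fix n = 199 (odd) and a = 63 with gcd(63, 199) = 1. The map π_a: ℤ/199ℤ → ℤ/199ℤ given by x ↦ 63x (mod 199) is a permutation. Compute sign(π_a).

Start at x=61: 61 → 62 → 125 → 114 → 18 → 139 → 1 → … (one orbit).
19 cycles of lengths [11, 11, 11, 11, 11, 11, 11, 11, 11, 11, 11, 11, 11, 11, 11, 11, 11, 11, 1].
sign(π) = (−1)^{n − #cycles} = (−1)^{199−19} = (−1)^180 = +1.
The Jacobi symbol (63|199) = +1 (Zolotarev) agrees.

+1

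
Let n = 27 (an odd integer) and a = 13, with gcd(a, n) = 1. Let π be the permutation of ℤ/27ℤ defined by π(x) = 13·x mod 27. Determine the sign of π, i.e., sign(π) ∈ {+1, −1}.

+1

Orbit of 4 under x↦13x: [4, 25, 1, 13, 7, 10, 22]… (length divides ord_27(13)).
Cycle lengths of π_13 on ℤ/27ℤ: [9, 9, 3, 3, 1, 1, 1]; 7 cycles in total.
sign(π) = (−1)^{n − #cycles} = (−1)^{27−7} = (−1)^20 = +1.
Zolotarev: (13|27) = +1, matching the cycle-count sign.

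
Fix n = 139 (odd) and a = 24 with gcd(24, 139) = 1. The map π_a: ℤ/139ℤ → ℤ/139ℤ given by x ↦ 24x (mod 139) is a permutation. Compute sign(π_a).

Trace 54: π^k(54) = [54, 45, 107, 66, 55, 69, 127] for k=0..6.
π_24 has 3 disjoint cycles with lengths [69, 69, 1] on {0,…,138}.
With 3 cycles on 139 points, sign = (−1)^{139−3} = +1.

+1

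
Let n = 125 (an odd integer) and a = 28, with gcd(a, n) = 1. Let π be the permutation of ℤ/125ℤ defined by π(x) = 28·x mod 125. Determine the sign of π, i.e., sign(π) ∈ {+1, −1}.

Orbit of 53 under x↦28x: [53, 109, 52, 81, 18, 4, 112]… (length divides ord_125(28)).
4 cycles of lengths [100, 20, 4, 1].
125 − 4 = 121 transpositions; sign(π) = (−1)^121 = -1.
Check: (28/125) = -1 by Zolotarev.

-1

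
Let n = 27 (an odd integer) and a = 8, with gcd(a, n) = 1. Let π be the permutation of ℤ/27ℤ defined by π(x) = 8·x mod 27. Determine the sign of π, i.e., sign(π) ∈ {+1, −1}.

-1

Start at x=17: 17 → 1 → 8 → 10 → 26 → 19 → 17 (one orbit).
Cycle type of π: 6×3 + 2×4 + 1; total 8 cycles.
n − c = 27 − 8 = 19; sign = (−1)^19 = -1.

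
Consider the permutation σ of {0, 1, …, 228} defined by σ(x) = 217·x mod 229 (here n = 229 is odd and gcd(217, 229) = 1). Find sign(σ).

Start at x=42: 42 → 183 → 94 → 17 → 25 → 158 → 165 → … (one orbit).
Decompose π into cycles: lengths [57, 57, 57, 57, 1] (5 cycles, including the fixed point 0).
sign(π) = (−1)^{n − #cycles} = (−1)^{229−5} = (−1)^224 = +1.

+1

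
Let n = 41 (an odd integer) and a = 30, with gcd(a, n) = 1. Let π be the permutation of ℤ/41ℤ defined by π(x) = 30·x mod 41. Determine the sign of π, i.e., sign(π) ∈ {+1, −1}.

-1

Trace 37: π^k(37) = [37, 3, 8, 35, 25, 12, 32] for k=0..6.
Decompose π into cycles: lengths [40, 1] (2 cycles, including the fixed point 0).
Σ(ℓ_i−1) = 41−2 = 39; sign = (−1)^39 = -1.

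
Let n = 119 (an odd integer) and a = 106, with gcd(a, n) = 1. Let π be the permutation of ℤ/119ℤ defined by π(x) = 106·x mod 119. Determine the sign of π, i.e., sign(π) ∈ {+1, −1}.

+1

Orbit of 50 under x↦106x: [50, 64, 1, 106]… (length divides ord_119(106)).
The orbit structure of x ↦ 106x mod 119: 35 orbits of sizes [4, 4, 4, 4, 4, 4, 4, 4, 4, 4, 4, 4, 4, 4, 4, 4, 4, 4, 4, 4, 4, 4, 4, 4, 4, 4, 4, 4, 1, 1, 1, 1, 1, 1, 1].
35 cycles on 119: each ℓ→(−1)^(ℓ−1), product (−1)^84 = +1.
(106|119)_J = +1 (Zolotarev's lemma cross-check).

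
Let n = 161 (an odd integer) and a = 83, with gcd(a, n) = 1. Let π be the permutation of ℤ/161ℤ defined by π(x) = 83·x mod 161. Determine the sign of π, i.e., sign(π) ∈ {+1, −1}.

+1

Start at x=160: 160 → 78 → 34 → 85 → 132 → 8 → 20 → … (one orbit).
11 cycles of lengths [22, 22, 22, 22, 22, 22, 22, 2, 2, 2, 1].
161 − 11 = 150 transpositions; sign(π) = (−1)^150 = +1.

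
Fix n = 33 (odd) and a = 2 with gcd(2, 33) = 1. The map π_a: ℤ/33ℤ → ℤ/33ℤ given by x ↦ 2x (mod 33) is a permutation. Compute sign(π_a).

+1

Start at x=1: 1 → 2 → 4 → 8 → 16 → 32 → 31 → … (one orbit).
Cycle lengths of π_2 on ℤ/33ℤ: [10, 10, 10, 2, 1]; 5 cycles in total.
Σ(ℓ_i−1) = 33−5 = 28; sign = (−1)^28 = +1.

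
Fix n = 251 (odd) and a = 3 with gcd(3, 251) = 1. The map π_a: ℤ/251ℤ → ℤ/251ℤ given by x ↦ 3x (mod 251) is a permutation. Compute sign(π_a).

+1

Trace 84: π^k(84) = [84, 1, 3, 9, 27, 81, 243] for k=0..6.
π_3 has 3 disjoint cycles with lengths [125, 125, 1] on {0,…,250}.
3 cycles on 251: each ℓ→(−1)^(ℓ−1), product (−1)^248 = +1.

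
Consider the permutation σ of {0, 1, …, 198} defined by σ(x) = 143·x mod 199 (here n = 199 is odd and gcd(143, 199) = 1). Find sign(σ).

Orbit of 184 under x↦143x: [184, 44, 123, 77, 66, 85, 16]… (length divides ord_199(143)).
2 cycles of lengths [198, 1].
With 2 cycles on 199 points, sign = (−1)^{199−2} = -1.
(143|199)_J = -1 (Zolotarev's lemma cross-check).

-1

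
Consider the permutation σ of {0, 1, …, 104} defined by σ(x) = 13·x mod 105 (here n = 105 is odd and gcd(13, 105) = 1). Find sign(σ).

+1

Orbit of 64 under x↦13x: [64, 97, 1, 13]… (length divides ord_105(13)).
33 cycles of lengths [4, 4, 4, 4, 4, 4, 4, 4, 4, 4, 4, 4, 4, 4, 4, 4, 4, 4, 4, 4, 4, 2, 2, 2, 2, 2, 2, 2, 2, 2, 1, 1, 1].
33 cycles on 105: each ℓ→(−1)^(ℓ−1), product (−1)^72 = +1.
(13|105)_J = +1 (Zolotarev's lemma cross-check).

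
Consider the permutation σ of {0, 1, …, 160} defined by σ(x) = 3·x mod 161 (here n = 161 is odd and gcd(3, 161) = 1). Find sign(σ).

Orbit of 25 under x↦3x: [25, 75, 64, 31, 93, 118, 32]… (length divides ord_161(3)).
Cycle lengths of π_3 on ℤ/161ℤ: [66, 66, 11, 11, 6, 1]; 6 cycles in total.
161 − 6 = 155 transpositions; sign(π) = (−1)^155 = -1.
(3|161)_J = -1 (Zolotarev's lemma cross-check).

-1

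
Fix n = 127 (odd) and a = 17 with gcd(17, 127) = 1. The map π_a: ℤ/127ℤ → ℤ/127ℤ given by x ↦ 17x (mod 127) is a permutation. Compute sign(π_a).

+1

Start at x=71: 71 → 64 → 72 → 81 → 107 → 41 → 62 → … (one orbit).
π_17 has 3 disjoint cycles with lengths [63, 63, 1] on {0,…,126}.
Σ(ℓ_i−1) = 127−3 = 124; sign = (−1)^124 = +1.
Check: (17/127) = +1 by Zolotarev.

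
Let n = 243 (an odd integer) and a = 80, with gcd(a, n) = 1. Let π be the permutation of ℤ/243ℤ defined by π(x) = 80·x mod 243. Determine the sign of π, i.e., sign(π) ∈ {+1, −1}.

-1

Trace 163: π^k(163) = [163, 161, 1, 80, 82, 242] for k=0..5.
π_80 has 68 disjoint cycles with lengths [6, 6, 6, 6, 6, 6, 6, 6, 6, 6, 6, 6, 6, 6, 6, 6, 6, 6, 6, 6, 6, 6, 6, 6, 6, 6, 6, 2, 2, 2, 2, 2, 2, 2, 2, 2, 2, 2, 2, 2, 2, 2, 2, 2, 2, 2, 2, 2, 2, 2, 2, 2, 2, 2, 2, 2, 2, 2, 2, 2, 2, 2, 2, 2, 2, 2, 2, 1] on {0,…,242}.
68 cycles on 243: each ℓ→(−1)^(ℓ−1), product (−1)^175 = -1.
Check: (80/243) = -1 by Zolotarev.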